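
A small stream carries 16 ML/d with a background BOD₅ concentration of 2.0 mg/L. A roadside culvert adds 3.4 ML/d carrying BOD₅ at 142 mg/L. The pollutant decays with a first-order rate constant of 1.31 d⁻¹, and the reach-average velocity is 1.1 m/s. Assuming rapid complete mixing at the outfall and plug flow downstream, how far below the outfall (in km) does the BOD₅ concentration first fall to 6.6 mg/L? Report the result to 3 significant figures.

After mixing, C = (16.00·2.000 + 3.400·142.0) / 19.40 = 514.8/19.40 = 26.54 mg/L.
Set 26.54·exp(−k·t) = 6.6 → t = ln(26.54/6.6)/k = 91770 s = 25.49 h.
Distance = v·t = 1.1·91770 = 100900 m = 100.9 km.

101 km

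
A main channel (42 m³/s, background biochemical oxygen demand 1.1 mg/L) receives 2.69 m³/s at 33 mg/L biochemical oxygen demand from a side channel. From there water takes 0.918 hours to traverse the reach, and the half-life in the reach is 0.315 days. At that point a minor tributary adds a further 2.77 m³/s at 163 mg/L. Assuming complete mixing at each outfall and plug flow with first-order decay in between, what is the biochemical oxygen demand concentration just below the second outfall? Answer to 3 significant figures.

Conservation of mass: C = (42.00·1.100 + 2.690·33.00) / 44.69 = 135.0/44.69 = 3.020 mg/L; combined flow 44.69 m³/s.
Half-life 0.315 d → k = ln 2 / 0.315 = 2.200 d⁻¹.
First-order decay: C = 3.020·exp(−k·t) = 3.020·0.9193 = 2.776 mg/L.
At the second outfall, C = (44.69·2.776 + 2.770·163.0) / (44.69 + 2.770) = 12.13 mg/L.

12.1 mg/L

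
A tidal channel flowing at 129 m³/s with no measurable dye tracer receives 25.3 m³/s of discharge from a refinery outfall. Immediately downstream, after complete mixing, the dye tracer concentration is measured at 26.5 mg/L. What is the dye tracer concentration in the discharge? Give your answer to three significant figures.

Mass balance: 129.0·0 + 25.30·Cₑ = 154.3·26.50
→ Cₑ = (154.3·26.50 − 129.0·0) / 25.30 = 161.6 mg/L.

162 mg/L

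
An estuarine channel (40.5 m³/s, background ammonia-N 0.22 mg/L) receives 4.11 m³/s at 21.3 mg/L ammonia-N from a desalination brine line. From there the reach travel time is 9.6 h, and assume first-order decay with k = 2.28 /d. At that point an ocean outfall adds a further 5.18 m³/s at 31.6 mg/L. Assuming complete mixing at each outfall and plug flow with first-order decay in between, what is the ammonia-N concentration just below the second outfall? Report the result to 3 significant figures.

Conservation of mass: C = (40.50·0.2200 + 4.110·21.30) / 44.61 = 96.45/44.61 = 2.162 mg/L; combined flow 44.61 m³/s.
Decay over the reach: 2.162·exp(−kt) = 2.162·0.4017 = 0.8686 mg/L.
Second outfall: C = (44.61·0.8686 + 5.180·31.60)/49.79 = 4.066 mg/L.

4.07 mg/L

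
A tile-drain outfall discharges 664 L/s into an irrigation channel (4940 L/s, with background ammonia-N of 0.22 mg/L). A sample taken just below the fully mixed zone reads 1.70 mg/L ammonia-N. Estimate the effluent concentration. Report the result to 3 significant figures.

Mass balance: 4940·0.2200 + 664.0·Cₑ = 5604·1.700
→ Cₑ = (5604·1.700 − 4940·0.2200) / 664.0 = 12.71 mg/L.

12.7 mg/L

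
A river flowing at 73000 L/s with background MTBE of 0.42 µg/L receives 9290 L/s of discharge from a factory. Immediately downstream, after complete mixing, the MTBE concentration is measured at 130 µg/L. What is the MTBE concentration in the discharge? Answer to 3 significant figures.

1150 µg/L

Mass balance: 73000·0.4200 + 9290·Cₑ = 82290·130.0
→ Cₑ = (82290·130.0 − 73000·0.4200) / 9290 = 1148 µg/L.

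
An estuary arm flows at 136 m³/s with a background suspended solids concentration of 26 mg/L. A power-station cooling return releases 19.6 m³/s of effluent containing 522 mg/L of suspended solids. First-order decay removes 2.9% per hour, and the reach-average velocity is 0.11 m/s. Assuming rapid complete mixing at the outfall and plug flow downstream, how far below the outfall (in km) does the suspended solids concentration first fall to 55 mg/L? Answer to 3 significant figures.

6.40 km

After mixing, C = (136.0·26.00 + 19.60·522.0) / 155.6 = 13770/155.6 = 88.48 mg/L.
2.9%/h lost → k = −ln(1 − 0.029) = 0.02943 h⁻¹.
Set 88.48·exp(−k·t) = 55 → t = ln(88.48/55)/k = 58160 s = 16.15 h.
Distance = v·t = 0.11·58160 = 6397 m = 6.397 km.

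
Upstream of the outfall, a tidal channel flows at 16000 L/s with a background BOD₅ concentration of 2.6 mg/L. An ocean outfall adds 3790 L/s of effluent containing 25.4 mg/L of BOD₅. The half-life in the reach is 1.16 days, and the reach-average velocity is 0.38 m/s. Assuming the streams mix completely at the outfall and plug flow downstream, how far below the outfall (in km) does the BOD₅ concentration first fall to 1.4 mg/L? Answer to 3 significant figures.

Conservation of mass: C = (16000·2.600 + 3790·25.40) / 19790 = 137900/19790 = 6.966 mg/L.
Half-life 1.16 d → k = ln 2 / 1.16 = 0.5975 d⁻¹.
Set 6.966·exp(−k·t) = 1.4 → t = ln(6.966/1.4)/k = 232000 s = 64.45 h.
Distance = v·t = 0.38·232000 = 88170 m = 88.17 km.

88.2 km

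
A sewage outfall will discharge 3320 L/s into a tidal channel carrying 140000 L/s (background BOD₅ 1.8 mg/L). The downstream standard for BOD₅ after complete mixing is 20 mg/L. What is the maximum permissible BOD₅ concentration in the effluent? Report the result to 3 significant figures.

At the limit, (Qr·Cr + Qe·Cₑ)/(Qr + Qe) = 20:
Cₑ = (143300·20 − 140000·1.800) / 3320 = 787.5 mg/L.

787 mg/L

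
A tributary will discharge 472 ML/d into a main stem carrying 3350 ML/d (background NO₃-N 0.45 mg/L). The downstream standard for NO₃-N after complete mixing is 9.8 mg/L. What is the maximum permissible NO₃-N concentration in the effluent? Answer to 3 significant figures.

At the limit, (Qr·Cr + Qe·Cₑ)/(Qr + Qe) = 9.8:
Cₑ = (3822·9.8 − 3350·0.4500) / 472.0 = 76.16 mg/L.

76.2 mg/L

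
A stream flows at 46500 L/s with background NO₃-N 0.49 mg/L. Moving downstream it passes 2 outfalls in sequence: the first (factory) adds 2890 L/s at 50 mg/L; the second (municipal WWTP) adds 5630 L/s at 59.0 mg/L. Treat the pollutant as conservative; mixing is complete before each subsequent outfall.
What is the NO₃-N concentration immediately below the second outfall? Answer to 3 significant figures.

9.08 mg/L

Below outfall 1: Q → 49390 L/s, C = (46500·0.4900 + 2890·50.00)/49390 = 3.387 mg/L.
Below outfall 2: Q → 55020 L/s, C = (49390·3.387 + 5630·59.00)/55020 = 9.078 mg/L.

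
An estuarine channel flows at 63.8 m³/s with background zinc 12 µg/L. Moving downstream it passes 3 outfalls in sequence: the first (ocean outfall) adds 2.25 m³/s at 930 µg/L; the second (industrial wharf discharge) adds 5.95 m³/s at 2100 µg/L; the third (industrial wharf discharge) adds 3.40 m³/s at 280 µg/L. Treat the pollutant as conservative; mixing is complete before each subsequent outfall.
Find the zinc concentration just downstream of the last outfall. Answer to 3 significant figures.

216 µg/L

Below outfall 1: Q → 66.05 m³/s, C = (63.80·12.00 + 2.250·930.0)/66.05 = 43.27 µg/L.
Below outfall 2: Q → 72.00 m³/s, C = (66.05·43.27 + 5.950·2100)/72.00 = 213.2 µg/L.
Below outfall 3: Q → 75.40 m³/s, C = (72.00·213.2 + 3.400·280.0)/75.40 = 216.2 µg/L.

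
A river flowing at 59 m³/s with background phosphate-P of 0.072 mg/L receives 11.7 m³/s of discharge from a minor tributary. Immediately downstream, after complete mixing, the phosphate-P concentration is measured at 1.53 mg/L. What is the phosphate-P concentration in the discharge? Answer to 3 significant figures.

Mass balance: 59.00·0.07200 + 11.70·Cₑ = 70.70·1.530
→ Cₑ = (70.70·1.530 − 59.00·0.07200) / 11.70 = 8.882 mg/L.

8.88 mg/L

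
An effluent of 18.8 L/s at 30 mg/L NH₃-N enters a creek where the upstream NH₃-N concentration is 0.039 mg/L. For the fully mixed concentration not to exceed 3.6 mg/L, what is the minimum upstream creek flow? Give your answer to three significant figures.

139 L/s

Set C_mix = 3.6: (Q·0.03900 + 18.80·30.00) / (Q + 18.80) = 3.6
→ Q = 18.80·(30.00 − 3.6)/(3.6 − 0.03900) = 139.4 L/s.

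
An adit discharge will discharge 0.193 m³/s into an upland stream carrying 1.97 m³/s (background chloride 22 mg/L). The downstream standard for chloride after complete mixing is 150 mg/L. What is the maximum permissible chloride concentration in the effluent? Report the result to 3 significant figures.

1460 mg/L

At the limit, (Qr·Cr + Qe·Cₑ)/(Qr + Qe) = 150:
Cₑ = (2.163·150 − 1.970·22.00) / 0.1930 = 1457 mg/L.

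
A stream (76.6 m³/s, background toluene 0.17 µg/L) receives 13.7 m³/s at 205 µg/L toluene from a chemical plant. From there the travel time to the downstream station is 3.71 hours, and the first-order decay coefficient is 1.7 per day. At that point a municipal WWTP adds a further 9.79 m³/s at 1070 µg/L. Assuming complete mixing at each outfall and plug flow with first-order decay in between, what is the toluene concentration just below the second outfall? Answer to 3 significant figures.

126 µg/L

Mixed concentration C = ΣQC/ΣQ = (76.60·0.1700 + 13.70·205.0) / 90.30 = 2822/90.30 = 31.25 µg/L; combined flow 90.30 m³/s.
Decay over the reach: 31.25·exp(−kt) = 31.25·0.7689 = 24.03 µg/L.
Second outfall: C = (90.30·24.03 + 9.790·1070)/100.1 = 126.3 µg/L.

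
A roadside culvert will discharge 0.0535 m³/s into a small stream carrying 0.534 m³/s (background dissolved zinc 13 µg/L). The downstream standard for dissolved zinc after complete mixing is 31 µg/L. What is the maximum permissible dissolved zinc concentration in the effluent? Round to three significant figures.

211 µg/L

At the limit, (Qr·Cr + Qe·Cₑ)/(Qr + Qe) = 31:
Cₑ = (0.5875·31 − 0.5340·13.00) / 0.05350 = 210.7 µg/L.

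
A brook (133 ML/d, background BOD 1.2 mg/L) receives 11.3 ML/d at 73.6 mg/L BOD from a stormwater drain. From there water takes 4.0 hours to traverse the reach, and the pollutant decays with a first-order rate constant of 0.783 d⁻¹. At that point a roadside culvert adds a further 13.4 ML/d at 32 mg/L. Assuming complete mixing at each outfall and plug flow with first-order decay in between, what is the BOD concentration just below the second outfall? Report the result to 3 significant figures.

8.24 mg/L

Conservation of mass: C = (133.0·1.200 + 11.30·73.60) / 144.3 = 991.3/144.3 = 6.870 mg/L; combined flow 144.3 ML/d.
Applying C = C₀e^(−kt): 6.870 × 0.8777 = 6.029 mg/L.
Second outfall: C = (144.3·6.029 + 13.40·32.00)/157.7 = 8.236 mg/L.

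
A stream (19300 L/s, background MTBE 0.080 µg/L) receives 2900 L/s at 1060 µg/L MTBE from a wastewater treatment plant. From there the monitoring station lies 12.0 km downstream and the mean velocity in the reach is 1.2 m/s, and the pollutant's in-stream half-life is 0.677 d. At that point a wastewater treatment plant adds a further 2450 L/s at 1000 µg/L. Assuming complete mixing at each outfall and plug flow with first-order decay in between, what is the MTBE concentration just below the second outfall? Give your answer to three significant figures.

Flow-weighted average: C = (19300·0.08000 + 2900·1060) / 22200 = 3076000/22200 = 138.5 µg/L; combined flow 22200 L/s.
Travel time t = 12.0·1000 / 1.2 = 10000 s = 2.778 h.
Half-life 0.677 d → k = ln 2 / 0.677 = 1.024 d⁻¹.
Decay over the reach: 138.5·exp(−kt) = 138.5·0.8883 = 123.1 µg/L.
At the second outfall, C = (22200·123.1 + 2450·1000) / (22200 + 2450) = 210.2 µg/L.

210 µg/L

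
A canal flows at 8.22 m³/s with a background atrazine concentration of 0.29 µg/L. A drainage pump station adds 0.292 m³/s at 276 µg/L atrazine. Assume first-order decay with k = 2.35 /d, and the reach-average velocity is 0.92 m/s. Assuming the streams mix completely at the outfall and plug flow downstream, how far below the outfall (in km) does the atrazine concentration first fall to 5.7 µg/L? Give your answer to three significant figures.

Conservation of mass: C = (8.220·0.2900 + 0.2920·276.0) / 8.512 = 82.98/8.512 = 9.748 µg/L.
Set 9.748·exp(−k·t) = 5.7 → t = ln(9.748/5.7)/k = 19730 s = 5.480 h.
Distance = v·t = 0.92·19730 = 18150 m = 18.15 km.

18.2 km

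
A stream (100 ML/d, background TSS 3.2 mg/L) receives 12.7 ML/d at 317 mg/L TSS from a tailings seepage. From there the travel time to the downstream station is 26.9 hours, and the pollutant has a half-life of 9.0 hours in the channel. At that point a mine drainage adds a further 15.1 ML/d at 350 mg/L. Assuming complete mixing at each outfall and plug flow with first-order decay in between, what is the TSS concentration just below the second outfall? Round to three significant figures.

Mass balance: C = (100.0·3.200 + 12.70·317.0) / 112.7 = 4346/112.7 = 38.56 mg/L; combined flow 112.7 ML/d.
Half-life 9.0 h → k = ln 2 / 9.0 = 0.07702 h⁻¹ = 1.848 d⁻¹.
Applying C = C₀e^(−kt): 38.56 × 0.1260 = 4.857 mg/L.
Second outfall: C = (112.7·4.857 + 15.10·350.0)/127.8 = 45.64 mg/L.

45.6 mg/L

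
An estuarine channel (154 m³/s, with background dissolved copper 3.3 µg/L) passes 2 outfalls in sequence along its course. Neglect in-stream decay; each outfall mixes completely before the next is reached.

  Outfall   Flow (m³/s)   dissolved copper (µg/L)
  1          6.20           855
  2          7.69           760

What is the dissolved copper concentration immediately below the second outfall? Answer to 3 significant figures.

69.4 µg/L

Outfall 1: combined Q = 160.2 m³/s; C = (154.0·3.300 + 6.200·855.0)/160.2 = 36.26 µg/L.
Outfall 2: combined Q = 167.9 m³/s; C = (160.2·36.26 + 7.690·760.0)/167.9 = 69.41 µg/L.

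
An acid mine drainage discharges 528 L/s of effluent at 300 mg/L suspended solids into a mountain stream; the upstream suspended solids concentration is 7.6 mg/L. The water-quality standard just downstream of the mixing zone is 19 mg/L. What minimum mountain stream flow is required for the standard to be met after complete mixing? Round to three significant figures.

Set C_mix = 19: (Q·7.600 + 528.0·300.0) / (Q + 528.0) = 19
→ Q = 528.0·(300.0 − 19)/(19 − 7.600) = 13010 L/s.

13000 L/s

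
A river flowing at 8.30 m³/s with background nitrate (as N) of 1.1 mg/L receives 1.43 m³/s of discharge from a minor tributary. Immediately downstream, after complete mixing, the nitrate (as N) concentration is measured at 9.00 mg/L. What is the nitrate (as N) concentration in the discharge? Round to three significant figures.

54.9 mg/L

Mass balance: 8.300·1.100 + 1.430·Cₑ = 9.730·9.000
→ Cₑ = (9.730·9.000 − 8.300·1.100) / 1.430 = 54.85 mg/L.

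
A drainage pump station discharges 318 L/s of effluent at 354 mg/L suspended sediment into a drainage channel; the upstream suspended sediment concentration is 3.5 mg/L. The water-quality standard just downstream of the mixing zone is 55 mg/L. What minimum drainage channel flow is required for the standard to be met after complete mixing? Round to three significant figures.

1850 L/s

Set C_mix = 55: (Q·3.500 + 318.0·354.0) / (Q + 318.0) = 55
→ Q = 318.0·(354.0 − 55)/(55 − 3.500) = 1846 L/s.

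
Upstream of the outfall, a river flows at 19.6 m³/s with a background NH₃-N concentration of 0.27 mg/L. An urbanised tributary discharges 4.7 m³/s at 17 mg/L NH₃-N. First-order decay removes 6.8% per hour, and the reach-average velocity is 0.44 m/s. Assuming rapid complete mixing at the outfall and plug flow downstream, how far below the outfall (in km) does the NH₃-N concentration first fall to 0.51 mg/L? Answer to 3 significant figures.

43.4 km

Mixed concentration C = ΣQC/ΣQ = (19.60·0.2700 + 4.700·17.00) / 24.30 = 85.19/24.30 = 3.506 mg/L.
6.8%/h lost → k = −ln(1 − 0.068) = 0.07042 h⁻¹.
Set 3.506·exp(−k·t) = 0.51 → t = ln(3.506/0.51)/k = 98550 s = 27.37 h.
Distance = v·t = 0.44·98550 = 43360 m = 43.36 km.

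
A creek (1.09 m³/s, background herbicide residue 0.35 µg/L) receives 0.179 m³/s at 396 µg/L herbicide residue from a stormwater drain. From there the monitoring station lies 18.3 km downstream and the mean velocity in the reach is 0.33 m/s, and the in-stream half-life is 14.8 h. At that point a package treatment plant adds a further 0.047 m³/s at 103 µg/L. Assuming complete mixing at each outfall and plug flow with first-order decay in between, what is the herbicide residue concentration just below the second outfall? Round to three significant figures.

30.0 µg/L

Mixed concentration C = ΣQC/ΣQ = (1.090·0.3500 + 0.1790·396.0) / 1.269 = 71.27/1.269 = 56.16 µg/L; combined flow 1.269 m³/s.
Travel time t = 18.3·1000 / 0.33 = 55450 s = 15.40 h.
Half-life 14.8 h → k = ln 2 / 14.8 = 0.04683 h⁻¹ = 1.124 d⁻¹.
After decay, C = 56.16 × e^(−kt) = 56.16 × 0.4861 = 27.30 µg/L.
Second outfall: C = (1.269·27.30 + 0.04700·103.0)/1.316 = 30.00 µg/L.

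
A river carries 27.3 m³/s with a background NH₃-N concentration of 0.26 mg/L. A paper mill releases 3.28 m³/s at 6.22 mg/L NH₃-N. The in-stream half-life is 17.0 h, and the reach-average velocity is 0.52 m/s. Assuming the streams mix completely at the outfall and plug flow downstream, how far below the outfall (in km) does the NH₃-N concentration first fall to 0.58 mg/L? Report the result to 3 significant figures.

After mixing, C = (27.30·0.2600 + 3.280·6.220) / 30.58 = 27.50/30.58 = 0.8993 mg/L.
Half-life 17.0 h → k = ln 2 / 17.0 = 0.04077 h⁻¹ = 0.9786 d⁻¹.
Set 0.8993·exp(−k·t) = 0.58 → t = ln(0.8993/0.58)/k = 38720 s = 10.76 h.
Distance = v·t = 0.52·38720 = 20130 m = 20.13 km.

20.1 km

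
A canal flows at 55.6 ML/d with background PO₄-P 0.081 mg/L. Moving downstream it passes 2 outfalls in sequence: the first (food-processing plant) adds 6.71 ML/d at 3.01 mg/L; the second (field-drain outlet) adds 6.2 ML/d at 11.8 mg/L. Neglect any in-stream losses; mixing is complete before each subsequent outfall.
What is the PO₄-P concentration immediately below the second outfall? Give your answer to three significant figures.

1.43 mg/L

After outfall 1: Q = 55.60 + 6.710 = 62.31 ML/d; C = (55.60·0.08100 + 6.710·3.010)/62.31 = 0.3964 mg/L.
After outfall 2: Q = 62.31 + 6.200 = 68.51 ML/d; C = (62.31·0.3964 + 6.200·11.80)/68.51 = 1.428 mg/L.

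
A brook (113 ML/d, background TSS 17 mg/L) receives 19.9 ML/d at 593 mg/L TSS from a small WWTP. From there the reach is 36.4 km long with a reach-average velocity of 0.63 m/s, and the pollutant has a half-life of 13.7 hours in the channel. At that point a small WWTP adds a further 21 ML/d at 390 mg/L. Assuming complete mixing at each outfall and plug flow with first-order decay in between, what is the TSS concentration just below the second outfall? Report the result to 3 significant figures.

92.8 mg/L

After mixing, C = (113.0·17.00 + 19.90·593.0) / 132.9 = 13720/132.9 = 103.2 mg/L; combined flow 132.9 ML/d.
Travel time t = 36.4·1000 / 0.63 = 57780 s = 16.05 h.
Half-life 13.7 h → k = ln 2 / 13.7 = 0.05059 h⁻¹ = 1.214 d⁻¹.
Applying C = C₀e^(−kt): 103.2 × 0.4440 = 45.84 mg/L.
At the second outfall, C = (132.9·45.84 + 21.00·390.0) / (132.9 + 21.00) = 92.80 mg/L.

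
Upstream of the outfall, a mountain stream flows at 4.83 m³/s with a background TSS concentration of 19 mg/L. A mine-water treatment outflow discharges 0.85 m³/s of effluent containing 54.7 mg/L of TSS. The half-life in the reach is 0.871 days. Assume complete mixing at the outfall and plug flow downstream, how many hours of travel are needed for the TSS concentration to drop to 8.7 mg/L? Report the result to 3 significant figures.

Flow-weighted average: C = (4.830·19.00 + 0.8500·54.70) / 5.680 = 138.3/5.680 = 24.34 mg/L.
Half-life 0.871 d → k = ln 2 / 0.871 = 0.7958 d⁻¹.
24.34·exp(−k·t) = 8.7 → t = ln(24.34/8.7)/k = 111700 s = 31.03 h.

31.0 h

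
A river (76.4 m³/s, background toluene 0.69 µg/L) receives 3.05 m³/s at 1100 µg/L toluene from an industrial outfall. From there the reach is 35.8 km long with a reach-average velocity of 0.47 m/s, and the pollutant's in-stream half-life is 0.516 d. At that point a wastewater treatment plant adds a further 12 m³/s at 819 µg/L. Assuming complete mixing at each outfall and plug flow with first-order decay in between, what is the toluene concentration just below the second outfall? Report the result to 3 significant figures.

After mixing, C = (76.40·0.6900 + 3.050·1100) / 79.45 = 3408/79.45 = 42.89 µg/L; combined flow 79.45 m³/s.
Travel time t = 35.8·1000 / 0.47 = 76170 s = 21.16 h.
Half-life 0.516 d → k = ln 2 / 0.516 = 1.343 d⁻¹.
First-order decay: C = 42.89·exp(−k·t) = 42.89·0.3060 = 13.12 µg/L.
At the second outfall, C = (79.45·13.12 + 12.00·819.0) / (79.45 + 12.00) = 118.9 µg/L.

119 µg/L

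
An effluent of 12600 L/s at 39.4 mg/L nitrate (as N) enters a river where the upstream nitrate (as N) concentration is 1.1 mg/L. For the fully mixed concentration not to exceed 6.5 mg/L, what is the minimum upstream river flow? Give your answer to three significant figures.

76800 L/s

Set C_mix = 6.5: (Q·1.100 + 12600·39.40) / (Q + 12600) = 6.5
→ Q = 12600·(39.40 − 6.5)/(6.5 − 1.100) = 76770 L/s.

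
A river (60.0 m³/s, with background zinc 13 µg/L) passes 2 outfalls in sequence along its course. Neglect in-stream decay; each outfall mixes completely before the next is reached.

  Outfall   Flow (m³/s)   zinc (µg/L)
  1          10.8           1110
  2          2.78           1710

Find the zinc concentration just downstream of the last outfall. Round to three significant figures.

238 µg/L

Outfall 1: combined Q = 70.80 m³/s; C = (60.00·13.00 + 10.80·1110)/70.80 = 180.3 µg/L.
Outfall 2: combined Q = 73.58 m³/s; C = (70.80·180.3 + 2.780·1710)/73.58 = 238.1 µg/L.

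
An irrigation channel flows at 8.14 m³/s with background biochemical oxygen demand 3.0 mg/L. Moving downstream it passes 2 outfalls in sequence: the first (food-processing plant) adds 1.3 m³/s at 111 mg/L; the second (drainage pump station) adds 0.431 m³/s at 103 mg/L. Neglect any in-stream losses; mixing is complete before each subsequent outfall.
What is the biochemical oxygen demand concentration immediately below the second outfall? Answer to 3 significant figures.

21.6 mg/L

After outfall 1: Q = 8.140 + 1.300 = 9.440 m³/s; C = (8.140·3.000 + 1.300·111.0)/9.440 = 17.87 mg/L.
After outfall 2: Q = 9.440 + 0.4310 = 9.871 m³/s; C = (9.440·17.87 + 0.4310·103.0)/9.871 = 21.59 mg/L.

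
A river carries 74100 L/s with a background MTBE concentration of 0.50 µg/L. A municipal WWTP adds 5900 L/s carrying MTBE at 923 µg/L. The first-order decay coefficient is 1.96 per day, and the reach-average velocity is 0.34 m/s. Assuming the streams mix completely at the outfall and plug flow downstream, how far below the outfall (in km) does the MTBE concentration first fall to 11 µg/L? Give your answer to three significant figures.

After mixing, C = (74100·0.5000 + 5900·923.0) / 80000 = 5483000/80000 = 68.53 µg/L.
Set 68.53·exp(−k·t) = 11 → t = ln(68.53/11)/k = 80640 s = 22.40 h.
Distance = v·t = 0.34·80640 = 27420 m = 27.42 km.

27.4 km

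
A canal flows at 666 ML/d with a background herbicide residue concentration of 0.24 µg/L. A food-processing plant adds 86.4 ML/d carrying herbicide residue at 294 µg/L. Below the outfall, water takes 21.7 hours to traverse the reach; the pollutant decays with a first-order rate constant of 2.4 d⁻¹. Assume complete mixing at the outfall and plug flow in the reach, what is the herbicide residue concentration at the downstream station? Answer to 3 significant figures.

3.88 µg/L

Mass balance: C = (666.0·0.2400 + 86.40·294.0) / 752.4 = 25560/752.4 = 33.97 µg/L.
Applying C = C₀e^(−kt): 33.97 × 0.1142 = 3.879 µg/L.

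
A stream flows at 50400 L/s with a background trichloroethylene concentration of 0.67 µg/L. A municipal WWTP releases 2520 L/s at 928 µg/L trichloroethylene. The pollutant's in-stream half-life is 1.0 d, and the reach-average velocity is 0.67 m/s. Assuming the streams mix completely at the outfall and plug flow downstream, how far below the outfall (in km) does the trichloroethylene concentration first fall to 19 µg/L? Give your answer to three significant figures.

Flow-weighted average: C = (50400·0.6700 + 2520·928.0) / 52920 = 2372000/52920 = 44.83 µg/L.
Half-life 1.0 d → k = ln 2 / 1.0 = 0.6931 d⁻¹.
Set 44.83·exp(−k·t) = 19 → t = ln(44.83/19)/k = 107000 s = 29.72 h.
Distance = v·t = 0.67·107000 = 71690 m = 71.69 km.

71.7 km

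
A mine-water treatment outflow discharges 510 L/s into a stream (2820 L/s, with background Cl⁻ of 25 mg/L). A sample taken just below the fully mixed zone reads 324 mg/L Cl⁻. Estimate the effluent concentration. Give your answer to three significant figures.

Mass balance: 2820·25.00 + 510.0·Cₑ = 3330·324.0
→ Cₑ = (3330·324.0 − 2820·25.00) / 510.0 = 1977 mg/L.

1980 mg/L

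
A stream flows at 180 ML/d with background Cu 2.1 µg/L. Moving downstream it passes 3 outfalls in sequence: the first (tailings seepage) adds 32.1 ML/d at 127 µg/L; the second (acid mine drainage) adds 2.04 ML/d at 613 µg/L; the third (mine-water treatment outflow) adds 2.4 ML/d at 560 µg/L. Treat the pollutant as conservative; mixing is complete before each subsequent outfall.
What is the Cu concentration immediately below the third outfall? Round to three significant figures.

Below outfall 1: Q → 212.1 ML/d, C = (180.0·2.100 + 32.10·127.0)/212.1 = 21.00 µg/L.
Below outfall 2: Q → 214.1 ML/d, C = (212.1·21.00 + 2.040·613.0)/214.1 = 26.64 µg/L.
Below outfall 3: Q → 216.5 ML/d, C = (214.1·26.64 + 2.400·560.0)/216.5 = 32.55 µg/L.

32.6 µg/L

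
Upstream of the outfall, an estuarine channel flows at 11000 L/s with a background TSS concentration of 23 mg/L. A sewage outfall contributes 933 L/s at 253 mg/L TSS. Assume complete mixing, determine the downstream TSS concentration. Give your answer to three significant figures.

41.0 mg/L

Flow-weighted average: C = (11000·23.00 + 933.0·253.0) / 11930 = 489000/11930 = 40.98 mg/L.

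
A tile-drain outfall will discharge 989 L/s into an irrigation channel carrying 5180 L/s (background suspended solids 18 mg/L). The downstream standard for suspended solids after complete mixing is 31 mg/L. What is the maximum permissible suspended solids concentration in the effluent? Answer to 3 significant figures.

At the limit, (Qr·Cr + Qe·Cₑ)/(Qr + Qe) = 31:
Cₑ = (6169·31 − 5180·18.00) / 989.0 = 99.09 mg/L.

99.1 mg/L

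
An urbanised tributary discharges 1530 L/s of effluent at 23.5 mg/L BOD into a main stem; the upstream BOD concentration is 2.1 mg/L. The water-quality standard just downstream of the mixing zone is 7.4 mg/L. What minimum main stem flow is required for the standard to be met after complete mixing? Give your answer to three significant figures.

4650 L/s

Set C_mix = 7.4: (Q·2.100 + 1530·23.50) / (Q + 1530) = 7.4
→ Q = 1530·(23.50 − 7.4)/(7.4 − 2.100) = 4648 L/s.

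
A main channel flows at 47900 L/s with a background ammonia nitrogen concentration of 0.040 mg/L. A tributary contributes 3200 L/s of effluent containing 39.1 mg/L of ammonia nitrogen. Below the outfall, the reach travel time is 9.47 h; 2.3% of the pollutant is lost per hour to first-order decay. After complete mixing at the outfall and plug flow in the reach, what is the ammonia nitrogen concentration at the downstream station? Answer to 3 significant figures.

1.99 mg/L

Mass balance: C = (47900·0.04000 + 3200·39.10) / 51100 = 127000/51100 = 2.486 mg/L.
2.3%/h lost → k = −ln(1 − 0.023) = 0.02327 h⁻¹.
Decay over the reach: 2.486·exp(−kt) = 2.486·0.8022 = 1.994 mg/L.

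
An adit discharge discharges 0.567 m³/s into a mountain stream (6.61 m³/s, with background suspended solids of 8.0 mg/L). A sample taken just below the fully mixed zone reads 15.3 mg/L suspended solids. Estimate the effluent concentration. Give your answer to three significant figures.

Mass balance: 6.610·8.000 + 0.5670·Cₑ = 7.177·15.30
→ Cₑ = (7.177·15.30 − 6.610·8.000) / 0.5670 = 100.4 mg/L.

100 mg/L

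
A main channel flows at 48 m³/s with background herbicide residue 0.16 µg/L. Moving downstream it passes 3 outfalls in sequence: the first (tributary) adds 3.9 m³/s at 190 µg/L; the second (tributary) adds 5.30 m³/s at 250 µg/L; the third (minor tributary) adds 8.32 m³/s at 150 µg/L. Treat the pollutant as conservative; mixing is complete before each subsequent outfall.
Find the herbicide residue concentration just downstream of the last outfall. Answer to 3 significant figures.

50.7 µg/L

Below outfall 1: Q → 51.90 m³/s, C = (48.00·0.1600 + 3.900·190.0)/51.90 = 14.43 µg/L.
Below outfall 2: Q → 57.20 m³/s, C = (51.90·14.43 + 5.300·250.0)/57.20 = 36.25 µg/L.
Below outfall 3: Q → 65.52 m³/s, C = (57.20·36.25 + 8.320·150.0)/65.52 = 50.70 µg/L.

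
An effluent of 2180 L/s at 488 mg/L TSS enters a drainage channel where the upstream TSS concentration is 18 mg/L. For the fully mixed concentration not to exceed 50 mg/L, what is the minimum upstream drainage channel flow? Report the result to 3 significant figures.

Set C_mix = 50: (Q·18.00 + 2180·488.0) / (Q + 2180) = 50
→ Q = 2180·(488.0 − 50)/(50 − 18.00) = 29840 L/s.

29800 L/s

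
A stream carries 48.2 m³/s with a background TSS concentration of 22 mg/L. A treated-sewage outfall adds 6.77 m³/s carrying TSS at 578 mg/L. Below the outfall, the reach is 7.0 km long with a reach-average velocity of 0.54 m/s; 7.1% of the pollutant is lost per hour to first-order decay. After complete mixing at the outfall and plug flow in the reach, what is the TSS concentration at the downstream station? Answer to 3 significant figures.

69.4 mg/L

Flow-weighted average: C = (48.20·22.00 + 6.770·578.0) / 54.97 = 4973/54.97 = 90.48 mg/L.
Travel time t = 7.0·1000 / 0.54 = 12960 s = 3.601 h.
7.1%/h lost → k = −ln(1 − 0.071) = 0.07365 h⁻¹.
After decay, C = 90.48 × e^(−kt) = 90.48 × 0.7671 = 69.40 mg/L.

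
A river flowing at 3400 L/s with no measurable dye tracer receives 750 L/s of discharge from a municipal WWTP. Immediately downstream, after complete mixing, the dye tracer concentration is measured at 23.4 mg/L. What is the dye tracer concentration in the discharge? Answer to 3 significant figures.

129 mg/L

Mass balance: 3400·0 + 750.0·Cₑ = 4150·23.40
→ Cₑ = (4150·23.40 − 3400·0) / 750.0 = 129.5 mg/L.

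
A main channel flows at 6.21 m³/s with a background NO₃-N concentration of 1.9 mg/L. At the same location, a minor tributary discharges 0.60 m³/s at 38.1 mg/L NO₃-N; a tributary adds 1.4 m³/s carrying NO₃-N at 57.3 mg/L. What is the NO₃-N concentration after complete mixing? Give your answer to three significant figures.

Conservation of mass: C = (6.210·1.900 + 0.6000·38.10 + 1.400·57.30) / 8.210 = 114.9/8.210 = 13.99 mg/L.

14.0 mg/L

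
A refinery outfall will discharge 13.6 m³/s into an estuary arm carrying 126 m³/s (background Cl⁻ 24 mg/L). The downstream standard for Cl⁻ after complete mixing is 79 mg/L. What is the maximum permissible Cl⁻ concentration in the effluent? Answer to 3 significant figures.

589 mg/L

At the limit, (Qr·Cr + Qe·Cₑ)/(Qr + Qe) = 79:
Cₑ = (139.6·79 − 126.0·24.00) / 13.60 = 588.6 mg/L.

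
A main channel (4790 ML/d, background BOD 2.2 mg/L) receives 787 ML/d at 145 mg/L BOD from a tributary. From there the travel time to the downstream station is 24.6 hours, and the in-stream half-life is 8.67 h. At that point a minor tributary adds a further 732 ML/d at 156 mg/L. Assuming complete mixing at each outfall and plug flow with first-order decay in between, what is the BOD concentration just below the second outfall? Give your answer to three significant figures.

20.9 mg/L

Mass balance: C = (4790·2.200 + 787.0·145.0) / 5577 = 124700/5577 = 22.35 mg/L; combined flow 5577 ML/d.
Half-life 8.67 h → k = ln 2 / 8.67 = 0.07995 h⁻¹ = 1.919 d⁻¹.
After decay, C = 22.35 × e^(−kt) = 22.35 × 0.1399 = 3.127 mg/L.
At the second outfall, C = (5577·3.127 + 732.0·156.0) / (5577 + 732.0) = 20.86 mg/L.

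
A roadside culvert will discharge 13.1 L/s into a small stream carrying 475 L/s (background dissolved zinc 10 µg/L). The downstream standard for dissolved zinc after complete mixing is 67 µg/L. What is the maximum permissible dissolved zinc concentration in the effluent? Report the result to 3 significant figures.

2130 µg/L

At the limit, (Qr·Cr + Qe·Cₑ)/(Qr + Qe) = 67:
Cₑ = (488.1·67 − 475.0·10.00) / 13.10 = 2134 µg/L.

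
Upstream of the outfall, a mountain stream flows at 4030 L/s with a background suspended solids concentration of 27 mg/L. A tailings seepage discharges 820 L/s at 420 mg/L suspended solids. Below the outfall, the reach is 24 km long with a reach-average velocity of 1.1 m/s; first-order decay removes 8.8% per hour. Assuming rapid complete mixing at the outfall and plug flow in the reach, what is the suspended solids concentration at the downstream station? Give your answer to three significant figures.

Conservation of mass: C = (4030·27.00 + 820.0·420.0) / 4850 = 453200/4850 = 93.45 mg/L.
Travel time t = 24·1000 / 1.1 = 21820 s = 6.061 h.
8.8%/h lost → k = −ln(1 − 0.088) = 0.09212 h⁻¹.
After decay, C = 93.45 × e^(−kt) = 93.45 × 0.5722 = 53.47 mg/L.

53.5 mg/L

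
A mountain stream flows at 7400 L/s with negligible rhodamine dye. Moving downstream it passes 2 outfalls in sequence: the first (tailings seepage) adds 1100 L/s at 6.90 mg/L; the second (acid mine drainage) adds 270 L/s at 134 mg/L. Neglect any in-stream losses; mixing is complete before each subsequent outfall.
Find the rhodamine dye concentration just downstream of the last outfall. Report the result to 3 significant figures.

4.99 mg/L

Below outfall 1: Q → 8500 L/s, C = (7400·0 + 1100·6.900)/8500 = 0.8929 mg/L.
Below outfall 2: Q → 8770 L/s, C = (8500·0.8929 + 270.0·134.0)/8770 = 4.991 mg/L.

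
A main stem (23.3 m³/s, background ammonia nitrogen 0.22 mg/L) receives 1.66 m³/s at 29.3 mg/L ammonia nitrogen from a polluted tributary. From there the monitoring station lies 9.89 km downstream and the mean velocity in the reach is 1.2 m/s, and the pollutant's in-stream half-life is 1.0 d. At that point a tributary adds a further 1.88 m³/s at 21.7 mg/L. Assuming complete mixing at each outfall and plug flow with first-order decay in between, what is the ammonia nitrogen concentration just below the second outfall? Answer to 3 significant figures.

3.39 mg/L

After mixing, C = (23.30·0.2200 + 1.660·29.30) / 24.96 = 53.76/24.96 = 2.154 mg/L; combined flow 24.96 m³/s.
Travel time t = 9.89·1000 / 1.2 = 8242 s = 2.289 h.
Half-life 1.0 d → k = ln 2 / 1.0 = 0.6931 d⁻¹.
Decay over the reach: 2.154·exp(−kt) = 2.154·0.9360 = 2.016 mg/L.
Second outfall: C = (24.96·2.016 + 1.880·21.70)/26.84 = 3.395 mg/L.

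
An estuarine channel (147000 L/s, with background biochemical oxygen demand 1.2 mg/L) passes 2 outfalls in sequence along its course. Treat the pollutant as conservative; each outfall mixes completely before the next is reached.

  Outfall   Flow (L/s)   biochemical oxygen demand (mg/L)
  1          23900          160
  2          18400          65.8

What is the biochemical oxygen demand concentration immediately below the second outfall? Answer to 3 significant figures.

27.5 mg/L

Outfall 1: combined Q = 170900 L/s; C = (147000·1.200 + 23900·160.0)/170900 = 23.41 mg/L.
Outfall 2: combined Q = 189300 L/s; C = (170900·23.41 + 18400·65.80)/189300 = 27.53 mg/L.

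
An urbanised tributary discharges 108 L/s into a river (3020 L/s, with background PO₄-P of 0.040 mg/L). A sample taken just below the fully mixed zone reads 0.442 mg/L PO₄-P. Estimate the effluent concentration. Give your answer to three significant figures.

Mass balance: 3020·0.04000 + 108.0·Cₑ = 3128·0.4420
→ Cₑ = (3128·0.4420 − 3020·0.04000) / 108.0 = 11.68 mg/L.

11.7 mg/L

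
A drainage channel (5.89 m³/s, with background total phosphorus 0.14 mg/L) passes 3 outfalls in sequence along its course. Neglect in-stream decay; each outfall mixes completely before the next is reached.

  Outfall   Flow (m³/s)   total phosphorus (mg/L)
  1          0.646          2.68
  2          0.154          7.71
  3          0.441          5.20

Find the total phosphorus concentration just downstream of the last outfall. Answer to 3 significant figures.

Below outfall 1: Q → 6.536 m³/s, C = (5.890·0.1400 + 0.6460·2.680)/6.536 = 0.3910 mg/L.
Below outfall 2: Q → 6.690 m³/s, C = (6.536·0.3910 + 0.1540·7.710)/6.690 = 0.5595 mg/L.
Below outfall 3: Q → 7.131 m³/s, C = (6.690·0.5595 + 0.4410·5.200)/7.131 = 0.8465 mg/L.

0.847 mg/L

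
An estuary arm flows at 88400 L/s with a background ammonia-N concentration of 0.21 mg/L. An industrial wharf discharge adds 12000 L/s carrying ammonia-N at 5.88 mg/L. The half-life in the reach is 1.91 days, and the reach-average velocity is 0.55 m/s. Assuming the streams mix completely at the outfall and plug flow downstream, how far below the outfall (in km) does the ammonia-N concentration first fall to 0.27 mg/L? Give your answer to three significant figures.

156 km

Mixed concentration C = ΣQC/ΣQ = (88400·0.2100 + 12000·5.880) / 100400 = 89120/100400 = 0.8877 mg/L.
Half-life 1.91 d → k = ln 2 / 1.91 = 0.3629 d⁻¹.
Set 0.8877·exp(−k·t) = 0.27 → t = ln(0.8877/0.27)/k = 283400 s = 78.71 h.
Distance = v·t = 0.55·283400 = 155800 m = 155.8 km.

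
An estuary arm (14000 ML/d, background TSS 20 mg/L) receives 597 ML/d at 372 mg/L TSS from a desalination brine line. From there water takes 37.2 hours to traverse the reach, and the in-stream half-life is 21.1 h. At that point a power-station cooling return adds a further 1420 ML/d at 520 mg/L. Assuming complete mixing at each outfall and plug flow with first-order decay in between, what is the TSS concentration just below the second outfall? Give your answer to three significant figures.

55.3 mg/L

Conservation of mass: C = (14000·20.00 + 597.0·372.0) / 14600 = 502100/14600 = 34.40 mg/L; combined flow 14600 ML/d.
Half-life 21.1 h → k = ln 2 / 21.1 = 0.03285 h⁻¹ = 0.7884 d⁻¹.
After decay, C = 34.40 × e^(−kt) = 34.40 × 0.2946 = 10.13 mg/L.
At the second outfall, C = (14600·10.13 + 1420·520.0) / (14600 + 1420) = 55.34 mg/L.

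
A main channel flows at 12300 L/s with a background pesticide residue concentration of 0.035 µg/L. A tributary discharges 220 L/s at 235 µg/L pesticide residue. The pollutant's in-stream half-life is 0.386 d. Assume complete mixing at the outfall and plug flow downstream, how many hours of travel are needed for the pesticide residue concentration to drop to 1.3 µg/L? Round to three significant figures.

15.6 h

Mass balance: C = (12300·0.03500 + 220.0·235.0) / 12520 = 52130/12520 = 4.164 µg/L.
Half-life 0.386 d → k = ln 2 / 0.386 = 1.796 d⁻¹.
4.164·exp(−k·t) = 1.3 → t = ln(4.164/1.3)/k = 56010 s = 15.56 h.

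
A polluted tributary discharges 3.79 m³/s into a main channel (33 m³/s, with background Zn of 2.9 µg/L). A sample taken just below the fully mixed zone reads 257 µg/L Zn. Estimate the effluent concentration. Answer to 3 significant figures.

2470 µg/L

Mass balance: 33.00·2.900 + 3.790·Cₑ = 36.79·257.0
→ Cₑ = (36.79·257.0 − 33.00·2.900) / 3.790 = 2469 µg/L.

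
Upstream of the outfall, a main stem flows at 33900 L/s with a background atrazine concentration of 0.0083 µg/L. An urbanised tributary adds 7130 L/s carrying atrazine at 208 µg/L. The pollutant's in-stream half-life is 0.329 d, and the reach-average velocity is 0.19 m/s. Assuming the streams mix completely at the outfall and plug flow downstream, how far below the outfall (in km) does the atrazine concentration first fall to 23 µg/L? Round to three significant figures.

3.52 km

Mixed concentration C = ΣQC/ΣQ = (33900·0.008300 + 7130·208.0) / 41030 = 1483000/41030 = 36.15 µg/L.
Half-life 0.329 d → k = ln 2 / 0.329 = 2.107 d⁻¹.
Set 36.15·exp(−k·t) = 23 → t = ln(36.15/23)/k = 18550 s = 5.152 h.
Distance = v·t = 0.19·18550 = 3524 m = 3.524 km.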